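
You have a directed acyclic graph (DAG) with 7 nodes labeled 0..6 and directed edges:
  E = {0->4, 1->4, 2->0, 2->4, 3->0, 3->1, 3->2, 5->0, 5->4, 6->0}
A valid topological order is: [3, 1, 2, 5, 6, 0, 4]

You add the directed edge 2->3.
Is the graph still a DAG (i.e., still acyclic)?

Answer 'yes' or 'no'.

Given toposort: [3, 1, 2, 5, 6, 0, 4]
Position of 2: index 2; position of 3: index 0
New edge 2->3: backward (u after v in old order)
Backward edge: old toposort is now invalid. Check if this creates a cycle.
Does 3 already reach 2? Reachable from 3: [0, 1, 2, 3, 4]. YES -> cycle!
Still a DAG? no

Answer: no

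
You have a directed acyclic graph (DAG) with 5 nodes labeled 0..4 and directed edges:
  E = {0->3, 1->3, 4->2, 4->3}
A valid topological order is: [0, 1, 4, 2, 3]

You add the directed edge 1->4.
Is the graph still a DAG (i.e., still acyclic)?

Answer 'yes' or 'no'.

Given toposort: [0, 1, 4, 2, 3]
Position of 1: index 1; position of 4: index 2
New edge 1->4: forward
Forward edge: respects the existing order. Still a DAG, same toposort still valid.
Still a DAG? yes

Answer: yes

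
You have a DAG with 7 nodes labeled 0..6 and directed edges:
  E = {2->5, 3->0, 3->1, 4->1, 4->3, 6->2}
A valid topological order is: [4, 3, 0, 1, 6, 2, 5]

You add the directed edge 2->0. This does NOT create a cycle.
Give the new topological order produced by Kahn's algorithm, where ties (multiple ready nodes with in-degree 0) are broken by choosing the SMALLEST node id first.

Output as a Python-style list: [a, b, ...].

Old toposort: [4, 3, 0, 1, 6, 2, 5]
Added edge: 2->0
Position of 2 (5) > position of 0 (2). Must reorder: 2 must now come before 0.
Run Kahn's algorithm (break ties by smallest node id):
  initial in-degrees: [2, 2, 1, 1, 0, 1, 0]
  ready (indeg=0): [4, 6]
  pop 4: indeg[1]->1; indeg[3]->0 | ready=[3, 6] | order so far=[4]
  pop 3: indeg[0]->1; indeg[1]->0 | ready=[1, 6] | order so far=[4, 3]
  pop 1: no out-edges | ready=[6] | order so far=[4, 3, 1]
  pop 6: indeg[2]->0 | ready=[2] | order so far=[4, 3, 1, 6]
  pop 2: indeg[0]->0; indeg[5]->0 | ready=[0, 5] | order so far=[4, 3, 1, 6, 2]
  pop 0: no out-edges | ready=[5] | order so far=[4, 3, 1, 6, 2, 0]
  pop 5: no out-edges | ready=[] | order so far=[4, 3, 1, 6, 2, 0, 5]
  Result: [4, 3, 1, 6, 2, 0, 5]

Answer: [4, 3, 1, 6, 2, 0, 5]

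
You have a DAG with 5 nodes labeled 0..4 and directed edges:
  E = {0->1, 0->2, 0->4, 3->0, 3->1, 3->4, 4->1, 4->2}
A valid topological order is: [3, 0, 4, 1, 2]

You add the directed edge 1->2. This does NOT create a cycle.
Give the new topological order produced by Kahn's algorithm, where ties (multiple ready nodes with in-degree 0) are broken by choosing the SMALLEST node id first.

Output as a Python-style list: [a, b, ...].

Answer: [3, 0, 4, 1, 2]

Derivation:
Old toposort: [3, 0, 4, 1, 2]
Added edge: 1->2
Position of 1 (3) < position of 2 (4). Old order still valid.
Run Kahn's algorithm (break ties by smallest node id):
  initial in-degrees: [1, 3, 3, 0, 2]
  ready (indeg=0): [3]
  pop 3: indeg[0]->0; indeg[1]->2; indeg[4]->1 | ready=[0] | order so far=[3]
  pop 0: indeg[1]->1; indeg[2]->2; indeg[4]->0 | ready=[4] | order so far=[3, 0]
  pop 4: indeg[1]->0; indeg[2]->1 | ready=[1] | order so far=[3, 0, 4]
  pop 1: indeg[2]->0 | ready=[2] | order so far=[3, 0, 4, 1]
  pop 2: no out-edges | ready=[] | order so far=[3, 0, 4, 1, 2]
  Result: [3, 0, 4, 1, 2]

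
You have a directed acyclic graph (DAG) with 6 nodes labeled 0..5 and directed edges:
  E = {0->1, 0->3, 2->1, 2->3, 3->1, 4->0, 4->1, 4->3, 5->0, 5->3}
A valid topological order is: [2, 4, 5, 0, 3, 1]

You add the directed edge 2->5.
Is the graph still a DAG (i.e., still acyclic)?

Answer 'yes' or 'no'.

Answer: yes

Derivation:
Given toposort: [2, 4, 5, 0, 3, 1]
Position of 2: index 0; position of 5: index 2
New edge 2->5: forward
Forward edge: respects the existing order. Still a DAG, same toposort still valid.
Still a DAG? yes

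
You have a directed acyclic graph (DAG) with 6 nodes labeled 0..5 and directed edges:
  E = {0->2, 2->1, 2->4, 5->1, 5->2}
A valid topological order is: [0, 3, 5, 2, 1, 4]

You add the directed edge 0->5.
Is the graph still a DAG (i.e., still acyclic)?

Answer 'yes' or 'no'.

Answer: yes

Derivation:
Given toposort: [0, 3, 5, 2, 1, 4]
Position of 0: index 0; position of 5: index 2
New edge 0->5: forward
Forward edge: respects the existing order. Still a DAG, same toposort still valid.
Still a DAG? yes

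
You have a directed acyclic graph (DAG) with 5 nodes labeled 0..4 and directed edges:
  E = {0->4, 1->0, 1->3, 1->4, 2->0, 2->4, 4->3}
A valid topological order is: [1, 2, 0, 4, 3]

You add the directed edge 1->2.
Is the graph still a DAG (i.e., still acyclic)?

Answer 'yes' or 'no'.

Given toposort: [1, 2, 0, 4, 3]
Position of 1: index 0; position of 2: index 1
New edge 1->2: forward
Forward edge: respects the existing order. Still a DAG, same toposort still valid.
Still a DAG? yes

Answer: yes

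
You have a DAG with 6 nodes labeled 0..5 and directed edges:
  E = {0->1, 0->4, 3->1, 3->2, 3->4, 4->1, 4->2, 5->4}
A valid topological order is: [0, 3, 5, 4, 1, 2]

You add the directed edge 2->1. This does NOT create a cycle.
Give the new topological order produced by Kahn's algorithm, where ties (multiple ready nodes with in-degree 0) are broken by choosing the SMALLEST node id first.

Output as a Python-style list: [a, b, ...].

Old toposort: [0, 3, 5, 4, 1, 2]
Added edge: 2->1
Position of 2 (5) > position of 1 (4). Must reorder: 2 must now come before 1.
Run Kahn's algorithm (break ties by smallest node id):
  initial in-degrees: [0, 4, 2, 0, 3, 0]
  ready (indeg=0): [0, 3, 5]
  pop 0: indeg[1]->3; indeg[4]->2 | ready=[3, 5] | order so far=[0]
  pop 3: indeg[1]->2; indeg[2]->1; indeg[4]->1 | ready=[5] | order so far=[0, 3]
  pop 5: indeg[4]->0 | ready=[4] | order so far=[0, 3, 5]
  pop 4: indeg[1]->1; indeg[2]->0 | ready=[2] | order so far=[0, 3, 5, 4]
  pop 2: indeg[1]->0 | ready=[1] | order so far=[0, 3, 5, 4, 2]
  pop 1: no out-edges | ready=[] | order so far=[0, 3, 5, 4, 2, 1]
  Result: [0, 3, 5, 4, 2, 1]

Answer: [0, 3, 5, 4, 2, 1]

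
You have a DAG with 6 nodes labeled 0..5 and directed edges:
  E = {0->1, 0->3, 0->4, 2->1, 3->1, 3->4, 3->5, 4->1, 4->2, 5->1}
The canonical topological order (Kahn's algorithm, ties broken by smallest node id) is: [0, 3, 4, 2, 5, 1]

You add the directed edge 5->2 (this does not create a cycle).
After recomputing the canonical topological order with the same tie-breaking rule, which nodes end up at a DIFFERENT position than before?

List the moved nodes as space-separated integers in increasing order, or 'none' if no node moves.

Old toposort: [0, 3, 4, 2, 5, 1]
Added edge 5->2
Recompute Kahn (smallest-id tiebreak):
  initial in-degrees: [0, 5, 2, 1, 2, 1]
  ready (indeg=0): [0]
  pop 0: indeg[1]->4; indeg[3]->0; indeg[4]->1 | ready=[3] | order so far=[0]
  pop 3: indeg[1]->3; indeg[4]->0; indeg[5]->0 | ready=[4, 5] | order so far=[0, 3]
  pop 4: indeg[1]->2; indeg[2]->1 | ready=[5] | order so far=[0, 3, 4]
  pop 5: indeg[1]->1; indeg[2]->0 | ready=[2] | order so far=[0, 3, 4, 5]
  pop 2: indeg[1]->0 | ready=[1] | order so far=[0, 3, 4, 5, 2]
  pop 1: no out-edges | ready=[] | order so far=[0, 3, 4, 5, 2, 1]
New canonical toposort: [0, 3, 4, 5, 2, 1]
Compare positions:
  Node 0: index 0 -> 0 (same)
  Node 1: index 5 -> 5 (same)
  Node 2: index 3 -> 4 (moved)
  Node 3: index 1 -> 1 (same)
  Node 4: index 2 -> 2 (same)
  Node 5: index 4 -> 3 (moved)
Nodes that changed position: 2 5

Answer: 2 5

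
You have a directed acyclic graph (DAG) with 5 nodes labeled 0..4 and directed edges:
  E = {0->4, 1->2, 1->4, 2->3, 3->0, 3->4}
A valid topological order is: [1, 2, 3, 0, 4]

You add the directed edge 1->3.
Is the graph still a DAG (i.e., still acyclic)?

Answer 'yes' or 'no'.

Given toposort: [1, 2, 3, 0, 4]
Position of 1: index 0; position of 3: index 2
New edge 1->3: forward
Forward edge: respects the existing order. Still a DAG, same toposort still valid.
Still a DAG? yes

Answer: yes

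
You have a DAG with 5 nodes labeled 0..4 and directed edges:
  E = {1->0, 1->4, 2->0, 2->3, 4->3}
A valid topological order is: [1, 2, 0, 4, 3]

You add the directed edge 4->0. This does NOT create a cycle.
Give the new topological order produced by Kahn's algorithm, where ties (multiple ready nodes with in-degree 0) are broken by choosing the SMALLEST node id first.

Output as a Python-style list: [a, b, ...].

Old toposort: [1, 2, 0, 4, 3]
Added edge: 4->0
Position of 4 (3) > position of 0 (2). Must reorder: 4 must now come before 0.
Run Kahn's algorithm (break ties by smallest node id):
  initial in-degrees: [3, 0, 0, 2, 1]
  ready (indeg=0): [1, 2]
  pop 1: indeg[0]->2; indeg[4]->0 | ready=[2, 4] | order so far=[1]
  pop 2: indeg[0]->1; indeg[3]->1 | ready=[4] | order so far=[1, 2]
  pop 4: indeg[0]->0; indeg[3]->0 | ready=[0, 3] | order so far=[1, 2, 4]
  pop 0: no out-edges | ready=[3] | order so far=[1, 2, 4, 0]
  pop 3: no out-edges | ready=[] | order so far=[1, 2, 4, 0, 3]
  Result: [1, 2, 4, 0, 3]

Answer: [1, 2, 4, 0, 3]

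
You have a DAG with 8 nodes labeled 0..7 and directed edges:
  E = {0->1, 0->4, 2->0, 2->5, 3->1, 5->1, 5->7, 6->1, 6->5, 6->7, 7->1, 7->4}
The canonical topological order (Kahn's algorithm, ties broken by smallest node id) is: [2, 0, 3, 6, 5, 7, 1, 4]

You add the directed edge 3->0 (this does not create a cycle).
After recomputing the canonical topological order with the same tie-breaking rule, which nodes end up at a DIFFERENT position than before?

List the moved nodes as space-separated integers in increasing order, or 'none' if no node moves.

Old toposort: [2, 0, 3, 6, 5, 7, 1, 4]
Added edge 3->0
Recompute Kahn (smallest-id tiebreak):
  initial in-degrees: [2, 5, 0, 0, 2, 2, 0, 2]
  ready (indeg=0): [2, 3, 6]
  pop 2: indeg[0]->1; indeg[5]->1 | ready=[3, 6] | order so far=[2]
  pop 3: indeg[0]->0; indeg[1]->4 | ready=[0, 6] | order so far=[2, 3]
  pop 0: indeg[1]->3; indeg[4]->1 | ready=[6] | order so far=[2, 3, 0]
  pop 6: indeg[1]->2; indeg[5]->0; indeg[7]->1 | ready=[5] | order so far=[2, 3, 0, 6]
  pop 5: indeg[1]->1; indeg[7]->0 | ready=[7] | order so far=[2, 3, 0, 6, 5]
  pop 7: indeg[1]->0; indeg[4]->0 | ready=[1, 4] | order so far=[2, 3, 0, 6, 5, 7]
  pop 1: no out-edges | ready=[4] | order so far=[2, 3, 0, 6, 5, 7, 1]
  pop 4: no out-edges | ready=[] | order so far=[2, 3, 0, 6, 5, 7, 1, 4]
New canonical toposort: [2, 3, 0, 6, 5, 7, 1, 4]
Compare positions:
  Node 0: index 1 -> 2 (moved)
  Node 1: index 6 -> 6 (same)
  Node 2: index 0 -> 0 (same)
  Node 3: index 2 -> 1 (moved)
  Node 4: index 7 -> 7 (same)
  Node 5: index 4 -> 4 (same)
  Node 6: index 3 -> 3 (same)
  Node 7: index 5 -> 5 (same)
Nodes that changed position: 0 3

Answer: 0 3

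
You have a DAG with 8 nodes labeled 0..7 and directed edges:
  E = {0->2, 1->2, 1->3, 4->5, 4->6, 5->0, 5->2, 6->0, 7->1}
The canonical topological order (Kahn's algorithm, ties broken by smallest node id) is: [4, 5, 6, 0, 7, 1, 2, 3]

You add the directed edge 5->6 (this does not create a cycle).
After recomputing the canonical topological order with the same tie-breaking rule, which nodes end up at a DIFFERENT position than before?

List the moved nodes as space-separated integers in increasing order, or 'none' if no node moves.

Old toposort: [4, 5, 6, 0, 7, 1, 2, 3]
Added edge 5->6
Recompute Kahn (smallest-id tiebreak):
  initial in-degrees: [2, 1, 3, 1, 0, 1, 2, 0]
  ready (indeg=0): [4, 7]
  pop 4: indeg[5]->0; indeg[6]->1 | ready=[5, 7] | order so far=[4]
  pop 5: indeg[0]->1; indeg[2]->2; indeg[6]->0 | ready=[6, 7] | order so far=[4, 5]
  pop 6: indeg[0]->0 | ready=[0, 7] | order so far=[4, 5, 6]
  pop 0: indeg[2]->1 | ready=[7] | order so far=[4, 5, 6, 0]
  pop 7: indeg[1]->0 | ready=[1] | order so far=[4, 5, 6, 0, 7]
  pop 1: indeg[2]->0; indeg[3]->0 | ready=[2, 3] | order so far=[4, 5, 6, 0, 7, 1]
  pop 2: no out-edges | ready=[3] | order so far=[4, 5, 6, 0, 7, 1, 2]
  pop 3: no out-edges | ready=[] | order so far=[4, 5, 6, 0, 7, 1, 2, 3]
New canonical toposort: [4, 5, 6, 0, 7, 1, 2, 3]
Compare positions:
  Node 0: index 3 -> 3 (same)
  Node 1: index 5 -> 5 (same)
  Node 2: index 6 -> 6 (same)
  Node 3: index 7 -> 7 (same)
  Node 4: index 0 -> 0 (same)
  Node 5: index 1 -> 1 (same)
  Node 6: index 2 -> 2 (same)
  Node 7: index 4 -> 4 (same)
Nodes that changed position: none

Answer: none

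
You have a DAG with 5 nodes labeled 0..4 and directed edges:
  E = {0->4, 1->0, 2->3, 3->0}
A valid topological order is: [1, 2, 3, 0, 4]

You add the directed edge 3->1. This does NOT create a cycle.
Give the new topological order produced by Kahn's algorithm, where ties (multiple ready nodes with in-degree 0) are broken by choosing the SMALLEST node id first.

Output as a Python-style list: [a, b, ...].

Answer: [2, 3, 1, 0, 4]

Derivation:
Old toposort: [1, 2, 3, 0, 4]
Added edge: 3->1
Position of 3 (2) > position of 1 (0). Must reorder: 3 must now come before 1.
Run Kahn's algorithm (break ties by smallest node id):
  initial in-degrees: [2, 1, 0, 1, 1]
  ready (indeg=0): [2]
  pop 2: indeg[3]->0 | ready=[3] | order so far=[2]
  pop 3: indeg[0]->1; indeg[1]->0 | ready=[1] | order so far=[2, 3]
  pop 1: indeg[0]->0 | ready=[0] | order so far=[2, 3, 1]
  pop 0: indeg[4]->0 | ready=[4] | order so far=[2, 3, 1, 0]
  pop 4: no out-edges | ready=[] | order so far=[2, 3, 1, 0, 4]
  Result: [2, 3, 1, 0, 4]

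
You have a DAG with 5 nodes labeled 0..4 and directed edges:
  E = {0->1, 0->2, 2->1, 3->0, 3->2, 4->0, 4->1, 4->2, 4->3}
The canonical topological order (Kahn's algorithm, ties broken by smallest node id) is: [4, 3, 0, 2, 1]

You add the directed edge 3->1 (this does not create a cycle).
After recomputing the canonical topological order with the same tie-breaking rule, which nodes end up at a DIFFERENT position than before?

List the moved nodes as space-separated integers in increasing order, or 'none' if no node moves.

Answer: none

Derivation:
Old toposort: [4, 3, 0, 2, 1]
Added edge 3->1
Recompute Kahn (smallest-id tiebreak):
  initial in-degrees: [2, 4, 3, 1, 0]
  ready (indeg=0): [4]
  pop 4: indeg[0]->1; indeg[1]->3; indeg[2]->2; indeg[3]->0 | ready=[3] | order so far=[4]
  pop 3: indeg[0]->0; indeg[1]->2; indeg[2]->1 | ready=[0] | order so far=[4, 3]
  pop 0: indeg[1]->1; indeg[2]->0 | ready=[2] | order so far=[4, 3, 0]
  pop 2: indeg[1]->0 | ready=[1] | order so far=[4, 3, 0, 2]
  pop 1: no out-edges | ready=[] | order so far=[4, 3, 0, 2, 1]
New canonical toposort: [4, 3, 0, 2, 1]
Compare positions:
  Node 0: index 2 -> 2 (same)
  Node 1: index 4 -> 4 (same)
  Node 2: index 3 -> 3 (same)
  Node 3: index 1 -> 1 (same)
  Node 4: index 0 -> 0 (same)
Nodes that changed position: none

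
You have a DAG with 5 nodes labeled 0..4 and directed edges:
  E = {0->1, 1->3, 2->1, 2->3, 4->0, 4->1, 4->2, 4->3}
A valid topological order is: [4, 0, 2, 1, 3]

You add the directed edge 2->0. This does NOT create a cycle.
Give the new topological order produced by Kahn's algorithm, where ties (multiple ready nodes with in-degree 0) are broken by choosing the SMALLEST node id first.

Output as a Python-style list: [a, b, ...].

Answer: [4, 2, 0, 1, 3]

Derivation:
Old toposort: [4, 0, 2, 1, 3]
Added edge: 2->0
Position of 2 (2) > position of 0 (1). Must reorder: 2 must now come before 0.
Run Kahn's algorithm (break ties by smallest node id):
  initial in-degrees: [2, 3, 1, 3, 0]
  ready (indeg=0): [4]
  pop 4: indeg[0]->1; indeg[1]->2; indeg[2]->0; indeg[3]->2 | ready=[2] | order so far=[4]
  pop 2: indeg[0]->0; indeg[1]->1; indeg[3]->1 | ready=[0] | order so far=[4, 2]
  pop 0: indeg[1]->0 | ready=[1] | order so far=[4, 2, 0]
  pop 1: indeg[3]->0 | ready=[3] | order so far=[4, 2, 0, 1]
  pop 3: no out-edges | ready=[] | order so far=[4, 2, 0, 1, 3]
  Result: [4, 2, 0, 1, 3]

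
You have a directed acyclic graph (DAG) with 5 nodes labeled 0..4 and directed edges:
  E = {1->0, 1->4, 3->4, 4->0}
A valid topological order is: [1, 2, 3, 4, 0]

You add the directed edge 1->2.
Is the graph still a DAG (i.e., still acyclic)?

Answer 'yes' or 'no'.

Answer: yes

Derivation:
Given toposort: [1, 2, 3, 4, 0]
Position of 1: index 0; position of 2: index 1
New edge 1->2: forward
Forward edge: respects the existing order. Still a DAG, same toposort still valid.
Still a DAG? yes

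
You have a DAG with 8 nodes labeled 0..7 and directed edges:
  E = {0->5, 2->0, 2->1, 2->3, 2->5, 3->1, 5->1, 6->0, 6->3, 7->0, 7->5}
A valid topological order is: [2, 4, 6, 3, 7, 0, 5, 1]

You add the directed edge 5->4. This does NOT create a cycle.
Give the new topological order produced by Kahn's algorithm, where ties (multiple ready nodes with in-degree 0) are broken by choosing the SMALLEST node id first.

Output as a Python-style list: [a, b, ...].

Old toposort: [2, 4, 6, 3, 7, 0, 5, 1]
Added edge: 5->4
Position of 5 (6) > position of 4 (1). Must reorder: 5 must now come before 4.
Run Kahn's algorithm (break ties by smallest node id):
  initial in-degrees: [3, 3, 0, 2, 1, 3, 0, 0]
  ready (indeg=0): [2, 6, 7]
  pop 2: indeg[0]->2; indeg[1]->2; indeg[3]->1; indeg[5]->2 | ready=[6, 7] | order so far=[2]
  pop 6: indeg[0]->1; indeg[3]->0 | ready=[3, 7] | order so far=[2, 6]
  pop 3: indeg[1]->1 | ready=[7] | order so far=[2, 6, 3]
  pop 7: indeg[0]->0; indeg[5]->1 | ready=[0] | order so far=[2, 6, 3, 7]
  pop 0: indeg[5]->0 | ready=[5] | order so far=[2, 6, 3, 7, 0]
  pop 5: indeg[1]->0; indeg[4]->0 | ready=[1, 4] | order so far=[2, 6, 3, 7, 0, 5]
  pop 1: no out-edges | ready=[4] | order so far=[2, 6, 3, 7, 0, 5, 1]
  pop 4: no out-edges | ready=[] | order so far=[2, 6, 3, 7, 0, 5, 1, 4]
  Result: [2, 6, 3, 7, 0, 5, 1, 4]

Answer: [2, 6, 3, 7, 0, 5, 1, 4]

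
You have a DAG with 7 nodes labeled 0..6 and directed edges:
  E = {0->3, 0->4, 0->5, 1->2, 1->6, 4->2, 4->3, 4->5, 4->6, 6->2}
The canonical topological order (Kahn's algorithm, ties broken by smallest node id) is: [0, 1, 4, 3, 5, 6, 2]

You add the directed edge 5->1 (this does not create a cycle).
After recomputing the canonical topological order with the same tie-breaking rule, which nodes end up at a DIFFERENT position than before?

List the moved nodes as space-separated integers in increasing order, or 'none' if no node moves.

Answer: 1 3 4 5

Derivation:
Old toposort: [0, 1, 4, 3, 5, 6, 2]
Added edge 5->1
Recompute Kahn (smallest-id tiebreak):
  initial in-degrees: [0, 1, 3, 2, 1, 2, 2]
  ready (indeg=0): [0]
  pop 0: indeg[3]->1; indeg[4]->0; indeg[5]->1 | ready=[4] | order so far=[0]
  pop 4: indeg[2]->2; indeg[3]->0; indeg[5]->0; indeg[6]->1 | ready=[3, 5] | order so far=[0, 4]
  pop 3: no out-edges | ready=[5] | order so far=[0, 4, 3]
  pop 5: indeg[1]->0 | ready=[1] | order so far=[0, 4, 3, 5]
  pop 1: indeg[2]->1; indeg[6]->0 | ready=[6] | order so far=[0, 4, 3, 5, 1]
  pop 6: indeg[2]->0 | ready=[2] | order so far=[0, 4, 3, 5, 1, 6]
  pop 2: no out-edges | ready=[] | order so far=[0, 4, 3, 5, 1, 6, 2]
New canonical toposort: [0, 4, 3, 5, 1, 6, 2]
Compare positions:
  Node 0: index 0 -> 0 (same)
  Node 1: index 1 -> 4 (moved)
  Node 2: index 6 -> 6 (same)
  Node 3: index 3 -> 2 (moved)
  Node 4: index 2 -> 1 (moved)
  Node 5: index 4 -> 3 (moved)
  Node 6: index 5 -> 5 (same)
Nodes that changed position: 1 3 4 5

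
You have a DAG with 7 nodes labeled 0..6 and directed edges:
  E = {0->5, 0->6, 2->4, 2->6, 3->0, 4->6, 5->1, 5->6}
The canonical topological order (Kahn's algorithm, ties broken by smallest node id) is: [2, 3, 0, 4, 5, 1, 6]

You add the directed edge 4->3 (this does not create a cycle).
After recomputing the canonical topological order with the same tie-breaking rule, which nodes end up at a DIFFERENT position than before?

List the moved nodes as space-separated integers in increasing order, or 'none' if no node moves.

Answer: 0 3 4

Derivation:
Old toposort: [2, 3, 0, 4, 5, 1, 6]
Added edge 4->3
Recompute Kahn (smallest-id tiebreak):
  initial in-degrees: [1, 1, 0, 1, 1, 1, 4]
  ready (indeg=0): [2]
  pop 2: indeg[4]->0; indeg[6]->3 | ready=[4] | order so far=[2]
  pop 4: indeg[3]->0; indeg[6]->2 | ready=[3] | order so far=[2, 4]
  pop 3: indeg[0]->0 | ready=[0] | order so far=[2, 4, 3]
  pop 0: indeg[5]->0; indeg[6]->1 | ready=[5] | order so far=[2, 4, 3, 0]
  pop 5: indeg[1]->0; indeg[6]->0 | ready=[1, 6] | order so far=[2, 4, 3, 0, 5]
  pop 1: no out-edges | ready=[6] | order so far=[2, 4, 3, 0, 5, 1]
  pop 6: no out-edges | ready=[] | order so far=[2, 4, 3, 0, 5, 1, 6]
New canonical toposort: [2, 4, 3, 0, 5, 1, 6]
Compare positions:
  Node 0: index 2 -> 3 (moved)
  Node 1: index 5 -> 5 (same)
  Node 2: index 0 -> 0 (same)
  Node 3: index 1 -> 2 (moved)
  Node 4: index 3 -> 1 (moved)
  Node 5: index 4 -> 4 (same)
  Node 6: index 6 -> 6 (same)
Nodes that changed position: 0 3 4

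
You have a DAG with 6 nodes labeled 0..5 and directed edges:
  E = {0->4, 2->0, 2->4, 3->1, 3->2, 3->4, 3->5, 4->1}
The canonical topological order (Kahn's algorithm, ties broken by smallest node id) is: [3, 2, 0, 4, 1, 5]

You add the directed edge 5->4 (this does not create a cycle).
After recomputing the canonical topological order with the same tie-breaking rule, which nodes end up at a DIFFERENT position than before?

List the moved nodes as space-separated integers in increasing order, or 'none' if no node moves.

Old toposort: [3, 2, 0, 4, 1, 5]
Added edge 5->4
Recompute Kahn (smallest-id tiebreak):
  initial in-degrees: [1, 2, 1, 0, 4, 1]
  ready (indeg=0): [3]
  pop 3: indeg[1]->1; indeg[2]->0; indeg[4]->3; indeg[5]->0 | ready=[2, 5] | order so far=[3]
  pop 2: indeg[0]->0; indeg[4]->2 | ready=[0, 5] | order so far=[3, 2]
  pop 0: indeg[4]->1 | ready=[5] | order so far=[3, 2, 0]
  pop 5: indeg[4]->0 | ready=[4] | order so far=[3, 2, 0, 5]
  pop 4: indeg[1]->0 | ready=[1] | order so far=[3, 2, 0, 5, 4]
  pop 1: no out-edges | ready=[] | order so far=[3, 2, 0, 5, 4, 1]
New canonical toposort: [3, 2, 0, 5, 4, 1]
Compare positions:
  Node 0: index 2 -> 2 (same)
  Node 1: index 4 -> 5 (moved)
  Node 2: index 1 -> 1 (same)
  Node 3: index 0 -> 0 (same)
  Node 4: index 3 -> 4 (moved)
  Node 5: index 5 -> 3 (moved)
Nodes that changed position: 1 4 5

Answer: 1 4 5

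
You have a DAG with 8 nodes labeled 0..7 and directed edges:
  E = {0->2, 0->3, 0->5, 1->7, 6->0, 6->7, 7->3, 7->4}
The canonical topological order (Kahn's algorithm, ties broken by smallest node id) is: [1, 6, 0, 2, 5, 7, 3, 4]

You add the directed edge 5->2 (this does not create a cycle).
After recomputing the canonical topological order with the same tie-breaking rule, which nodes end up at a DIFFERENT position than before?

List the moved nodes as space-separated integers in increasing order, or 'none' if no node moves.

Old toposort: [1, 6, 0, 2, 5, 7, 3, 4]
Added edge 5->2
Recompute Kahn (smallest-id tiebreak):
  initial in-degrees: [1, 0, 2, 2, 1, 1, 0, 2]
  ready (indeg=0): [1, 6]
  pop 1: indeg[7]->1 | ready=[6] | order so far=[1]
  pop 6: indeg[0]->0; indeg[7]->0 | ready=[0, 7] | order so far=[1, 6]
  pop 0: indeg[2]->1; indeg[3]->1; indeg[5]->0 | ready=[5, 7] | order so far=[1, 6, 0]
  pop 5: indeg[2]->0 | ready=[2, 7] | order so far=[1, 6, 0, 5]
  pop 2: no out-edges | ready=[7] | order so far=[1, 6, 0, 5, 2]
  pop 7: indeg[3]->0; indeg[4]->0 | ready=[3, 4] | order so far=[1, 6, 0, 5, 2, 7]
  pop 3: no out-edges | ready=[4] | order so far=[1, 6, 0, 5, 2, 7, 3]
  pop 4: no out-edges | ready=[] | order so far=[1, 6, 0, 5, 2, 7, 3, 4]
New canonical toposort: [1, 6, 0, 5, 2, 7, 3, 4]
Compare positions:
  Node 0: index 2 -> 2 (same)
  Node 1: index 0 -> 0 (same)
  Node 2: index 3 -> 4 (moved)
  Node 3: index 6 -> 6 (same)
  Node 4: index 7 -> 7 (same)
  Node 5: index 4 -> 3 (moved)
  Node 6: index 1 -> 1 (same)
  Node 7: index 5 -> 5 (same)
Nodes that changed position: 2 5

Answer: 2 5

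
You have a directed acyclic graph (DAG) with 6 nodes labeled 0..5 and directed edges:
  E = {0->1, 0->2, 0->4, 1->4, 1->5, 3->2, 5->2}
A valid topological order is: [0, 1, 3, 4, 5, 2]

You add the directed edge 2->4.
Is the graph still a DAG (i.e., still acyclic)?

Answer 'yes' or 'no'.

Answer: yes

Derivation:
Given toposort: [0, 1, 3, 4, 5, 2]
Position of 2: index 5; position of 4: index 3
New edge 2->4: backward (u after v in old order)
Backward edge: old toposort is now invalid. Check if this creates a cycle.
Does 4 already reach 2? Reachable from 4: [4]. NO -> still a DAG (reorder needed).
Still a DAG? yes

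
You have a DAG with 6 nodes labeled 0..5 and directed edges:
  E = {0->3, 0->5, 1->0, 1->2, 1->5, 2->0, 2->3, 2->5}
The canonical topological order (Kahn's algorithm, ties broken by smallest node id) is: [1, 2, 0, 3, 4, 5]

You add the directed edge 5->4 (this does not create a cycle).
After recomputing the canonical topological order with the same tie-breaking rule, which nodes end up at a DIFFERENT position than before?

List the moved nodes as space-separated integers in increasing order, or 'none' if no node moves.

Old toposort: [1, 2, 0, 3, 4, 5]
Added edge 5->4
Recompute Kahn (smallest-id tiebreak):
  initial in-degrees: [2, 0, 1, 2, 1, 3]
  ready (indeg=0): [1]
  pop 1: indeg[0]->1; indeg[2]->0; indeg[5]->2 | ready=[2] | order so far=[1]
  pop 2: indeg[0]->0; indeg[3]->1; indeg[5]->1 | ready=[0] | order so far=[1, 2]
  pop 0: indeg[3]->0; indeg[5]->0 | ready=[3, 5] | order so far=[1, 2, 0]
  pop 3: no out-edges | ready=[5] | order so far=[1, 2, 0, 3]
  pop 5: indeg[4]->0 | ready=[4] | order so far=[1, 2, 0, 3, 5]
  pop 4: no out-edges | ready=[] | order so far=[1, 2, 0, 3, 5, 4]
New canonical toposort: [1, 2, 0, 3, 5, 4]
Compare positions:
  Node 0: index 2 -> 2 (same)
  Node 1: index 0 -> 0 (same)
  Node 2: index 1 -> 1 (same)
  Node 3: index 3 -> 3 (same)
  Node 4: index 4 -> 5 (moved)
  Node 5: index 5 -> 4 (moved)
Nodes that changed position: 4 5

Answer: 4 5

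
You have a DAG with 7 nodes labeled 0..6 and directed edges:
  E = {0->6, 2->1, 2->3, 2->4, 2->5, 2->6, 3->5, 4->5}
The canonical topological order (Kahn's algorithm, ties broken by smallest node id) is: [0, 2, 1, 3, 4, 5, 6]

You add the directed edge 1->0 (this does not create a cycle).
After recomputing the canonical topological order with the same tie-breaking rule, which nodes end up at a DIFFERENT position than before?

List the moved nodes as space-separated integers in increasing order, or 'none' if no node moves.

Answer: 0 1 2

Derivation:
Old toposort: [0, 2, 1, 3, 4, 5, 6]
Added edge 1->0
Recompute Kahn (smallest-id tiebreak):
  initial in-degrees: [1, 1, 0, 1, 1, 3, 2]
  ready (indeg=0): [2]
  pop 2: indeg[1]->0; indeg[3]->0; indeg[4]->0; indeg[5]->2; indeg[6]->1 | ready=[1, 3, 4] | order so far=[2]
  pop 1: indeg[0]->0 | ready=[0, 3, 4] | order so far=[2, 1]
  pop 0: indeg[6]->0 | ready=[3, 4, 6] | order so far=[2, 1, 0]
  pop 3: indeg[5]->1 | ready=[4, 6] | order so far=[2, 1, 0, 3]
  pop 4: indeg[5]->0 | ready=[5, 6] | order so far=[2, 1, 0, 3, 4]
  pop 5: no out-edges | ready=[6] | order so far=[2, 1, 0, 3, 4, 5]
  pop 6: no out-edges | ready=[] | order so far=[2, 1, 0, 3, 4, 5, 6]
New canonical toposort: [2, 1, 0, 3, 4, 5, 6]
Compare positions:
  Node 0: index 0 -> 2 (moved)
  Node 1: index 2 -> 1 (moved)
  Node 2: index 1 -> 0 (moved)
  Node 3: index 3 -> 3 (same)
  Node 4: index 4 -> 4 (same)
  Node 5: index 5 -> 5 (same)
  Node 6: index 6 -> 6 (same)
Nodes that changed position: 0 1 2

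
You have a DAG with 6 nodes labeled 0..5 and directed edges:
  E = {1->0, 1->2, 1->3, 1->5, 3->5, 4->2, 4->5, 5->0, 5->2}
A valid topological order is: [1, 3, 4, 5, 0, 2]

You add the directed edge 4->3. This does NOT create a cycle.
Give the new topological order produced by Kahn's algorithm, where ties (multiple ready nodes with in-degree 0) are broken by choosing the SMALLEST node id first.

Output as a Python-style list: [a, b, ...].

Old toposort: [1, 3, 4, 5, 0, 2]
Added edge: 4->3
Position of 4 (2) > position of 3 (1). Must reorder: 4 must now come before 3.
Run Kahn's algorithm (break ties by smallest node id):
  initial in-degrees: [2, 0, 3, 2, 0, 3]
  ready (indeg=0): [1, 4]
  pop 1: indeg[0]->1; indeg[2]->2; indeg[3]->1; indeg[5]->2 | ready=[4] | order so far=[1]
  pop 4: indeg[2]->1; indeg[3]->0; indeg[5]->1 | ready=[3] | order so far=[1, 4]
  pop 3: indeg[5]->0 | ready=[5] | order so far=[1, 4, 3]
  pop 5: indeg[0]->0; indeg[2]->0 | ready=[0, 2] | order so far=[1, 4, 3, 5]
  pop 0: no out-edges | ready=[2] | order so far=[1, 4, 3, 5, 0]
  pop 2: no out-edges | ready=[] | order so far=[1, 4, 3, 5, 0, 2]
  Result: [1, 4, 3, 5, 0, 2]

Answer: [1, 4, 3, 5, 0, 2]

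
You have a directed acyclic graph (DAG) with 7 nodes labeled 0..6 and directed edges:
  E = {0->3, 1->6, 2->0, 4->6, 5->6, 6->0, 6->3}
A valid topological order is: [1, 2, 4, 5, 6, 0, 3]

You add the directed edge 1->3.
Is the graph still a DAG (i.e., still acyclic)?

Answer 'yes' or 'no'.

Answer: yes

Derivation:
Given toposort: [1, 2, 4, 5, 6, 0, 3]
Position of 1: index 0; position of 3: index 6
New edge 1->3: forward
Forward edge: respects the existing order. Still a DAG, same toposort still valid.
Still a DAG? yes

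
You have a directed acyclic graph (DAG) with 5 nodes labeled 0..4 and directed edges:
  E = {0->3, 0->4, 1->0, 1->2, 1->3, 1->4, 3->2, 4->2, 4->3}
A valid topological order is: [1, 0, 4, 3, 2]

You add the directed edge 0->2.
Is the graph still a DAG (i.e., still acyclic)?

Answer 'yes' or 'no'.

Given toposort: [1, 0, 4, 3, 2]
Position of 0: index 1; position of 2: index 4
New edge 0->2: forward
Forward edge: respects the existing order. Still a DAG, same toposort still valid.
Still a DAG? yes

Answer: yes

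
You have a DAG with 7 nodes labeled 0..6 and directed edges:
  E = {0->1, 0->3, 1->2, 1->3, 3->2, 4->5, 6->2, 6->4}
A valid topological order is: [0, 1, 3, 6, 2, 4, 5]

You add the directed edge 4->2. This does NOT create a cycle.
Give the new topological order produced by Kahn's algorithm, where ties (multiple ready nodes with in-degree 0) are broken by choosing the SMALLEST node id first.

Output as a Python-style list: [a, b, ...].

Answer: [0, 1, 3, 6, 4, 2, 5]

Derivation:
Old toposort: [0, 1, 3, 6, 2, 4, 5]
Added edge: 4->2
Position of 4 (5) > position of 2 (4). Must reorder: 4 must now come before 2.
Run Kahn's algorithm (break ties by smallest node id):
  initial in-degrees: [0, 1, 4, 2, 1, 1, 0]
  ready (indeg=0): [0, 6]
  pop 0: indeg[1]->0; indeg[3]->1 | ready=[1, 6] | order so far=[0]
  pop 1: indeg[2]->3; indeg[3]->0 | ready=[3, 6] | order so far=[0, 1]
  pop 3: indeg[2]->2 | ready=[6] | order so far=[0, 1, 3]
  pop 6: indeg[2]->1; indeg[4]->0 | ready=[4] | order so far=[0, 1, 3, 6]
  pop 4: indeg[2]->0; indeg[5]->0 | ready=[2, 5] | order so far=[0, 1, 3, 6, 4]
  pop 2: no out-edges | ready=[5] | order so far=[0, 1, 3, 6, 4, 2]
  pop 5: no out-edges | ready=[] | order so far=[0, 1, 3, 6, 4, 2, 5]
  Result: [0, 1, 3, 6, 4, 2, 5]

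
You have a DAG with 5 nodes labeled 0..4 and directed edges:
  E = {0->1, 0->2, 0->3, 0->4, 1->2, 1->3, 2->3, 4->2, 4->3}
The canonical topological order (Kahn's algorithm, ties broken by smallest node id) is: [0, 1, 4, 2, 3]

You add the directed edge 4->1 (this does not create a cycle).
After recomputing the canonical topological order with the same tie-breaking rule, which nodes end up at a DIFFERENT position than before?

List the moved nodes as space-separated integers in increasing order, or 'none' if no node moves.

Answer: 1 4

Derivation:
Old toposort: [0, 1, 4, 2, 3]
Added edge 4->1
Recompute Kahn (smallest-id tiebreak):
  initial in-degrees: [0, 2, 3, 4, 1]
  ready (indeg=0): [0]
  pop 0: indeg[1]->1; indeg[2]->2; indeg[3]->3; indeg[4]->0 | ready=[4] | order so far=[0]
  pop 4: indeg[1]->0; indeg[2]->1; indeg[3]->2 | ready=[1] | order so far=[0, 4]
  pop 1: indeg[2]->0; indeg[3]->1 | ready=[2] | order so far=[0, 4, 1]
  pop 2: indeg[3]->0 | ready=[3] | order so far=[0, 4, 1, 2]
  pop 3: no out-edges | ready=[] | order so far=[0, 4, 1, 2, 3]
New canonical toposort: [0, 4, 1, 2, 3]
Compare positions:
  Node 0: index 0 -> 0 (same)
  Node 1: index 1 -> 2 (moved)
  Node 2: index 3 -> 3 (same)
  Node 3: index 4 -> 4 (same)
  Node 4: index 2 -> 1 (moved)
Nodes that changed position: 1 4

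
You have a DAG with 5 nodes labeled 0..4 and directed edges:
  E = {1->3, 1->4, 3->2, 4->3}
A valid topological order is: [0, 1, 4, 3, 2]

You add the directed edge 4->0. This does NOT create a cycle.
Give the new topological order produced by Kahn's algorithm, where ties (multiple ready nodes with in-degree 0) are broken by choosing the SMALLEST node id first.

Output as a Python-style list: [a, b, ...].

Answer: [1, 4, 0, 3, 2]

Derivation:
Old toposort: [0, 1, 4, 3, 2]
Added edge: 4->0
Position of 4 (2) > position of 0 (0). Must reorder: 4 must now come before 0.
Run Kahn's algorithm (break ties by smallest node id):
  initial in-degrees: [1, 0, 1, 2, 1]
  ready (indeg=0): [1]
  pop 1: indeg[3]->1; indeg[4]->0 | ready=[4] | order so far=[1]
  pop 4: indeg[0]->0; indeg[3]->0 | ready=[0, 3] | order so far=[1, 4]
  pop 0: no out-edges | ready=[3] | order so far=[1, 4, 0]
  pop 3: indeg[2]->0 | ready=[2] | order so far=[1, 4, 0, 3]
  pop 2: no out-edges | ready=[] | order so far=[1, 4, 0, 3, 2]
  Result: [1, 4, 0, 3, 2]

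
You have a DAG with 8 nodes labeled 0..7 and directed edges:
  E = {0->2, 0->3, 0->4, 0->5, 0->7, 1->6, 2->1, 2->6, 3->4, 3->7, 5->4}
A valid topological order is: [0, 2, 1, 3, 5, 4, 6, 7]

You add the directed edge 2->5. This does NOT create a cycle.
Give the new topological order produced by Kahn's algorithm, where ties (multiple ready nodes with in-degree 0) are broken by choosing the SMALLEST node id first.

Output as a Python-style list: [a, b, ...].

Old toposort: [0, 2, 1, 3, 5, 4, 6, 7]
Added edge: 2->5
Position of 2 (1) < position of 5 (4). Old order still valid.
Run Kahn's algorithm (break ties by smallest node id):
  initial in-degrees: [0, 1, 1, 1, 3, 2, 2, 2]
  ready (indeg=0): [0]
  pop 0: indeg[2]->0; indeg[3]->0; indeg[4]->2; indeg[5]->1; indeg[7]->1 | ready=[2, 3] | order so far=[0]
  pop 2: indeg[1]->0; indeg[5]->0; indeg[6]->1 | ready=[1, 3, 5] | order so far=[0, 2]
  pop 1: indeg[6]->0 | ready=[3, 5, 6] | order so far=[0, 2, 1]
  pop 3: indeg[4]->1; indeg[7]->0 | ready=[5, 6, 7] | order so far=[0, 2, 1, 3]
  pop 5: indeg[4]->0 | ready=[4, 6, 7] | order so far=[0, 2, 1, 3, 5]
  pop 4: no out-edges | ready=[6, 7] | order so far=[0, 2, 1, 3, 5, 4]
  pop 6: no out-edges | ready=[7] | order so far=[0, 2, 1, 3, 5, 4, 6]
  pop 7: no out-edges | ready=[] | order so far=[0, 2, 1, 3, 5, 4, 6, 7]
  Result: [0, 2, 1, 3, 5, 4, 6, 7]

Answer: [0, 2, 1, 3, 5, 4, 6, 7]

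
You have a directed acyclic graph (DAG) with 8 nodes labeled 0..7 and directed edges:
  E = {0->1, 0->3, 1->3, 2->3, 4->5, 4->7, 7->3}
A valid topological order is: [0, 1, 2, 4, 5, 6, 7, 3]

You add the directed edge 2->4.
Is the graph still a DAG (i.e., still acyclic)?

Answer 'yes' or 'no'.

Given toposort: [0, 1, 2, 4, 5, 6, 7, 3]
Position of 2: index 2; position of 4: index 3
New edge 2->4: forward
Forward edge: respects the existing order. Still a DAG, same toposort still valid.
Still a DAG? yes

Answer: yes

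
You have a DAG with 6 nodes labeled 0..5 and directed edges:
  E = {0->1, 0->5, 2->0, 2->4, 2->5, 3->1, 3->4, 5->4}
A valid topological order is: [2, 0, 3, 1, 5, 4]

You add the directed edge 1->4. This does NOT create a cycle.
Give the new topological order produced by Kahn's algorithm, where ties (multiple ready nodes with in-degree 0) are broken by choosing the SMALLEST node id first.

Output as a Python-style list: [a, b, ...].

Old toposort: [2, 0, 3, 1, 5, 4]
Added edge: 1->4
Position of 1 (3) < position of 4 (5). Old order still valid.
Run Kahn's algorithm (break ties by smallest node id):
  initial in-degrees: [1, 2, 0, 0, 4, 2]
  ready (indeg=0): [2, 3]
  pop 2: indeg[0]->0; indeg[4]->3; indeg[5]->1 | ready=[0, 3] | order so far=[2]
  pop 0: indeg[1]->1; indeg[5]->0 | ready=[3, 5] | order so far=[2, 0]
  pop 3: indeg[1]->0; indeg[4]->2 | ready=[1, 5] | order so far=[2, 0, 3]
  pop 1: indeg[4]->1 | ready=[5] | order so far=[2, 0, 3, 1]
  pop 5: indeg[4]->0 | ready=[4] | order so far=[2, 0, 3, 1, 5]
  pop 4: no out-edges | ready=[] | order so far=[2, 0, 3, 1, 5, 4]
  Result: [2, 0, 3, 1, 5, 4]

Answer: [2, 0, 3, 1, 5, 4]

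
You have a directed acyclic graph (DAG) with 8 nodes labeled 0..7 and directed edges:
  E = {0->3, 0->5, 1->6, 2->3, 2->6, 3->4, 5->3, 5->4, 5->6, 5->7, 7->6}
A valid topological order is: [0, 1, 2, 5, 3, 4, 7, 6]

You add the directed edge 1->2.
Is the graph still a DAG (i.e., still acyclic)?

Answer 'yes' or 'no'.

Given toposort: [0, 1, 2, 5, 3, 4, 7, 6]
Position of 1: index 1; position of 2: index 2
New edge 1->2: forward
Forward edge: respects the existing order. Still a DAG, same toposort still valid.
Still a DAG? yes

Answer: yes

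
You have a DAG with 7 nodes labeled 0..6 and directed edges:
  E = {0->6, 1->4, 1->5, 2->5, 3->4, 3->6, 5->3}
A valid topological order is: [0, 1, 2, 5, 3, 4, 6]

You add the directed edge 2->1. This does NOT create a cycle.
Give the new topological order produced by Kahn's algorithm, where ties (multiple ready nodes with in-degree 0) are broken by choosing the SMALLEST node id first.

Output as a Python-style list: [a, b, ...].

Answer: [0, 2, 1, 5, 3, 4, 6]

Derivation:
Old toposort: [0, 1, 2, 5, 3, 4, 6]
Added edge: 2->1
Position of 2 (2) > position of 1 (1). Must reorder: 2 must now come before 1.
Run Kahn's algorithm (break ties by smallest node id):
  initial in-degrees: [0, 1, 0, 1, 2, 2, 2]
  ready (indeg=0): [0, 2]
  pop 0: indeg[6]->1 | ready=[2] | order so far=[0]
  pop 2: indeg[1]->0; indeg[5]->1 | ready=[1] | order so far=[0, 2]
  pop 1: indeg[4]->1; indeg[5]->0 | ready=[5] | order so far=[0, 2, 1]
  pop 5: indeg[3]->0 | ready=[3] | order so far=[0, 2, 1, 5]
  pop 3: indeg[4]->0; indeg[6]->0 | ready=[4, 6] | order so far=[0, 2, 1, 5, 3]
  pop 4: no out-edges | ready=[6] | order so far=[0, 2, 1, 5, 3, 4]
  pop 6: no out-edges | ready=[] | order so far=[0, 2, 1, 5, 3, 4, 6]
  Result: [0, 2, 1, 5, 3, 4, 6]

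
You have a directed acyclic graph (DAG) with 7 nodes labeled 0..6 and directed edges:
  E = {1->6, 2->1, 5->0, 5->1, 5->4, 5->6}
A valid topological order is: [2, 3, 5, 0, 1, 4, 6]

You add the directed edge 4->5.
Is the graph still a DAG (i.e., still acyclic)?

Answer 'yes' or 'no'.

Given toposort: [2, 3, 5, 0, 1, 4, 6]
Position of 4: index 5; position of 5: index 2
New edge 4->5: backward (u after v in old order)
Backward edge: old toposort is now invalid. Check if this creates a cycle.
Does 5 already reach 4? Reachable from 5: [0, 1, 4, 5, 6]. YES -> cycle!
Still a DAG? no

Answer: no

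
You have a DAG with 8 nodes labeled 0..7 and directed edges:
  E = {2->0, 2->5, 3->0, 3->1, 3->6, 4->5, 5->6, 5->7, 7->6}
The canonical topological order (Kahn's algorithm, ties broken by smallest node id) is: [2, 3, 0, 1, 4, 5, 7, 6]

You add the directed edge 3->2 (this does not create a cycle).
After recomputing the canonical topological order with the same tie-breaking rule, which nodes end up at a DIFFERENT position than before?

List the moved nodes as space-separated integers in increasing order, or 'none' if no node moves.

Old toposort: [2, 3, 0, 1, 4, 5, 7, 6]
Added edge 3->2
Recompute Kahn (smallest-id tiebreak):
  initial in-degrees: [2, 1, 1, 0, 0, 2, 3, 1]
  ready (indeg=0): [3, 4]
  pop 3: indeg[0]->1; indeg[1]->0; indeg[2]->0; indeg[6]->2 | ready=[1, 2, 4] | order so far=[3]
  pop 1: no out-edges | ready=[2, 4] | order so far=[3, 1]
  pop 2: indeg[0]->0; indeg[5]->1 | ready=[0, 4] | order so far=[3, 1, 2]
  pop 0: no out-edges | ready=[4] | order so far=[3, 1, 2, 0]
  pop 4: indeg[5]->0 | ready=[5] | order so far=[3, 1, 2, 0, 4]
  pop 5: indeg[6]->1; indeg[7]->0 | ready=[7] | order so far=[3, 1, 2, 0, 4, 5]
  pop 7: indeg[6]->0 | ready=[6] | order so far=[3, 1, 2, 0, 4, 5, 7]
  pop 6: no out-edges | ready=[] | order so far=[3, 1, 2, 0, 4, 5, 7, 6]
New canonical toposort: [3, 1, 2, 0, 4, 5, 7, 6]
Compare positions:
  Node 0: index 2 -> 3 (moved)
  Node 1: index 3 -> 1 (moved)
  Node 2: index 0 -> 2 (moved)
  Node 3: index 1 -> 0 (moved)
  Node 4: index 4 -> 4 (same)
  Node 5: index 5 -> 5 (same)
  Node 6: index 7 -> 7 (same)
  Node 7: index 6 -> 6 (same)
Nodes that changed position: 0 1 2 3

Answer: 0 1 2 3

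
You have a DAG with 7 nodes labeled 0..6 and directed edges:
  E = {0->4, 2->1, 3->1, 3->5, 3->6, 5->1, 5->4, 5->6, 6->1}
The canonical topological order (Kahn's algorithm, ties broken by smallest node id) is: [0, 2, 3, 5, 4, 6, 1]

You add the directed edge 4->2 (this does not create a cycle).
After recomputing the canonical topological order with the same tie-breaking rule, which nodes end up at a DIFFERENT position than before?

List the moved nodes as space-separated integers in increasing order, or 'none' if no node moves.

Answer: 2 3 4 5

Derivation:
Old toposort: [0, 2, 3, 5, 4, 6, 1]
Added edge 4->2
Recompute Kahn (smallest-id tiebreak):
  initial in-degrees: [0, 4, 1, 0, 2, 1, 2]
  ready (indeg=0): [0, 3]
  pop 0: indeg[4]->1 | ready=[3] | order so far=[0]
  pop 3: indeg[1]->3; indeg[5]->0; indeg[6]->1 | ready=[5] | order so far=[0, 3]
  pop 5: indeg[1]->2; indeg[4]->0; indeg[6]->0 | ready=[4, 6] | order so far=[0, 3, 5]
  pop 4: indeg[2]->0 | ready=[2, 6] | order so far=[0, 3, 5, 4]
  pop 2: indeg[1]->1 | ready=[6] | order so far=[0, 3, 5, 4, 2]
  pop 6: indeg[1]->0 | ready=[1] | order so far=[0, 3, 5, 4, 2, 6]
  pop 1: no out-edges | ready=[] | order so far=[0, 3, 5, 4, 2, 6, 1]
New canonical toposort: [0, 3, 5, 4, 2, 6, 1]
Compare positions:
  Node 0: index 0 -> 0 (same)
  Node 1: index 6 -> 6 (same)
  Node 2: index 1 -> 4 (moved)
  Node 3: index 2 -> 1 (moved)
  Node 4: index 4 -> 3 (moved)
  Node 5: index 3 -> 2 (moved)
  Node 6: index 5 -> 5 (same)
Nodes that changed position: 2 3 4 5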